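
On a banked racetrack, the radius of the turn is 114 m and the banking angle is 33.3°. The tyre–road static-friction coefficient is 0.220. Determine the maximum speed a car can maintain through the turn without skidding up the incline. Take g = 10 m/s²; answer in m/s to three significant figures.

At the maximum speed, friction acts down the slope at its limiting value f = μN. Radially (horizontal, toward centre): N sinθ + μN cosθ = mv²/r. Vertically: N cosθ − μN sinθ = mg.
Dividing: v² = r g (sinθ + μcosθ)/(cosθ − μsinθ).
sinθ + μcosθ = 0.5490 + 0.220×0.8358 = 0.7329; cosθ − μsinθ = 0.8358 − 0.220×0.5490 = 0.7150.
v² = 114 × 10.0 × 0.7329/0.7150 = 1169 m²/s², so v = 34.18 m/s.

34.2 m/s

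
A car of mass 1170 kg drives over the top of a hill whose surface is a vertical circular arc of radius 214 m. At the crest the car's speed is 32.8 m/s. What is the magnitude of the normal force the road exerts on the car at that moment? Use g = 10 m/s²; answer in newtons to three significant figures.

5820 N

At the crest the centripetal acceleration points downward (toward the centre of the arc), so mg − N = mv²/r.
N = m(g − v²/r) = 1170 × (10.0 − (32.8)²/214) = 1170 × (10.0 − 5.027) = 1170 × 4.973 = 5818 N.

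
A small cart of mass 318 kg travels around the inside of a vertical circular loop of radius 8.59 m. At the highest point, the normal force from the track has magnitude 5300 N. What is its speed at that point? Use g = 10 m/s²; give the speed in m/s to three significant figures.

15.1 m/s

At the top, N + mg = mv²/r, so v = √(r(N/m + g)) = √(8.59 × (5300/318 + 10.0)) = √(8.59 × 26.67) = √229.1 = 15.13 m/s.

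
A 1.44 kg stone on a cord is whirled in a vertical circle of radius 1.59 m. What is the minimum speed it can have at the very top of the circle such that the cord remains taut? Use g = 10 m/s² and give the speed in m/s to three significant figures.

At the top, both weight mg and T point toward the centre: T + mg = mv²/r.
At minimum speed T → 0, so mg = mv_min²/r ⇒ v_min = √(g r) = √(10.0 × 1.59) = 3.987 m/s.

3.99 m/s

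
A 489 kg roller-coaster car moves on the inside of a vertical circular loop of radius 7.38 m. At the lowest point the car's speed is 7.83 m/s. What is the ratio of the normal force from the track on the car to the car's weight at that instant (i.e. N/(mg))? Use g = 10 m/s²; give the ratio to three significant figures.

At the bottom, N − mg = mv²/r, so N = m(v²/r + g) and N/(mg) = v²/(rg) + 1 = (7.83)²/(7.38 × 10.0) + 1 = 0.8307 + 1 = 1.831.

1.83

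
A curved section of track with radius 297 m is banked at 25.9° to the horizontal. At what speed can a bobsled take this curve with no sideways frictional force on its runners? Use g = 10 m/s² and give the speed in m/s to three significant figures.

On a frictionless banked curve, N sinθ = mv²/r and N cosθ = mg, so tanθ = v²/(rg).
v = √(r g tanθ) = √(297 × 10.0 × tan 25.9°) = √(297 × 10.0 × 0.4856) = √1442 = 37.98 m/s.

38.0 m/s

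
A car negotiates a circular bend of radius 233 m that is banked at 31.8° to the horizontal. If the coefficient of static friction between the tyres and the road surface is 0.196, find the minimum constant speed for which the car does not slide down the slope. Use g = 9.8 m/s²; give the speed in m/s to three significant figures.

29.4 m/s

At the minimum speed, friction acts up the slope at its limiting value f = μN. Radially (horizontal, toward centre): N sinθ − μN cosθ = mv²/r. Vertically: N cosθ + μN sinθ = mg.
Dividing: v² = r g (sinθ − μcosθ)/(cosθ + μsinθ).
sinθ − μcosθ = 0.5270 − 0.196×0.8499 = 0.3604; cosθ + μsinθ = 0.8499 + 0.196×0.5270 = 0.9532.
v² = 233 × 9.8 × 0.3604/0.9532 = 863.3 m²/s², so v = 29.38 m/s.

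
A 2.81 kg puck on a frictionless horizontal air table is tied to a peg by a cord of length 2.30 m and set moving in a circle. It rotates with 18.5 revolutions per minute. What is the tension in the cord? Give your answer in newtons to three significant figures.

24.3 N

ω = 18.5 rev/min × 2π/60 = 1.937 rad/s, so v = ωr = 1.937 × 2.30 = 4.456 m/s.
The tension is the only horizontal force, so it supplies the full centripetal force: T = m v²/r = 2.81 × (4.456)²/2.30 = 2.81 × 19.85/2.30 = 24.26 N.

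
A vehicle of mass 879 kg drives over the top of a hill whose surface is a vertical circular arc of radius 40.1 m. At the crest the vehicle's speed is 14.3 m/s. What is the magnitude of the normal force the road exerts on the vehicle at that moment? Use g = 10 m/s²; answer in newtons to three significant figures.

4310 N

At the crest the centripetal acceleration points downward (toward the centre of the arc), so mg − N = mv²/r.
N = m(g − v²/r) = 879 × (10.0 − (14.3)²/40.1) = 879 × (10.0 − 5.100) = 879 × 4.900 = 4308 N.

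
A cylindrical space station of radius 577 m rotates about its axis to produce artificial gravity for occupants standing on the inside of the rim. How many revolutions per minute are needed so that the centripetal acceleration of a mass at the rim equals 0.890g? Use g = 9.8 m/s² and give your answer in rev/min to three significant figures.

Require ω²r = 0.890g, so ω = √(0.890 × 9.8/577) = 0.1229 rad/s.
In rev/min: ω × 60/(2π) = 0.1229 × 60/(2π) = 1.174 rev/min.

1.17 rev/min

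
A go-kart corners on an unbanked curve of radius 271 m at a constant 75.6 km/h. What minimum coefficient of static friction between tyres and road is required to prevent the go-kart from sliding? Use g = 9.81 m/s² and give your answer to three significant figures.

0.166

v = 75.6/3.6 = 21.00 m/s.
Friction provides the centripetal force: μ_s m g = m v²/r, so μ_s = v²/(g r) = (21.00)²/(9.81 × 271) = 441.0/2659 = 0.1659.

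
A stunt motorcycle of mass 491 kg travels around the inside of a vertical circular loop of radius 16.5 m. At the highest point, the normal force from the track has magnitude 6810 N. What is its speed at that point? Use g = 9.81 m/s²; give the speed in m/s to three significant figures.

At the top, N + mg = mv²/r, so v = √(r(N/m + g)) = √(16.5 × (6810/491 + 9.81)) = √(16.5 × 23.68) = √390.7 = 19.77 m/s.

19.8 m/s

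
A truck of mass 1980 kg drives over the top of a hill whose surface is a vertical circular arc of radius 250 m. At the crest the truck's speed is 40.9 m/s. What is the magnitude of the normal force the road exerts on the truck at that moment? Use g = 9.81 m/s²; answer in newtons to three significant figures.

At the crest the centripetal acceleration points downward (toward the centre of the arc), so mg − N = mv²/r.
N = m(g − v²/r) = 1980 × (9.81 − (40.9)²/250) = 1980 × (9.81 − 6.691) = 1980 × 3.119 = 6175 N.

6180 N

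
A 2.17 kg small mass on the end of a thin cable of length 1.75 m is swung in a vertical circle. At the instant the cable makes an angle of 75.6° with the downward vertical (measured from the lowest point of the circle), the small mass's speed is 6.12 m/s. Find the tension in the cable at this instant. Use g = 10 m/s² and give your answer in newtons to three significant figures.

51.8 N

Take the radial direction toward the centre of the circle as positive. The component of the weight along the string toward the centre is −mg cos φ (φ measured from the bottom), so Newton's second law along the string gives T − mg cos φ = m v²/r.
cos 75.6° = 0.2487, so T = m(v²/r + g cos φ) = 2.17 × ((6.12)²/1.75 + 10.0 × 0.2487) = 2.17 × (21.40 + (2.487)) = 2.17 × 23.89 = 51.84 N.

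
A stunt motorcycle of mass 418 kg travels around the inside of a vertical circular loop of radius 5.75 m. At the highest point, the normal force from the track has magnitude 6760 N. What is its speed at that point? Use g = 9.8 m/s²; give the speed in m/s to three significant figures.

At the top, N + mg = mv²/r, so v = √(r(N/m + g)) = √(5.75 × (6760/418 + 9.8)) = √(5.75 × 25.97) = √149.3 = 12.22 m/s.

12.2 m/s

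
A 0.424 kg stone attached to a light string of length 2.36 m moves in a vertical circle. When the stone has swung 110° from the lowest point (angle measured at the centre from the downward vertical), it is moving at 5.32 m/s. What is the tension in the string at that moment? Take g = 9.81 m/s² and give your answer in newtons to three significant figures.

Take the radial direction toward the centre of the circle as positive. The component of the weight along the string toward the centre is −mg cos φ (φ measured from the bottom), so Newton's second law along the string gives T − mg cos φ = m v²/r.
cos 110° = -0.3420, so T = m(v²/r + g cos φ) = 0.424 × ((5.32)²/2.36 + 9.81 × -0.3420) = 0.424 × (11.99 + (-3.355)) = 0.424 × 8.637 = 3.662 N.

3.66 N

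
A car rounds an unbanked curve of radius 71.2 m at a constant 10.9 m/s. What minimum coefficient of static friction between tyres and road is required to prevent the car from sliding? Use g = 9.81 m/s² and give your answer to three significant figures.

0.170

Friction provides the centripetal force: μ_s m g = m v²/r, so μ_s = v²/(g r) = (10.90)²/(9.81 × 71.2) = 118.8/698.5 = 0.1701.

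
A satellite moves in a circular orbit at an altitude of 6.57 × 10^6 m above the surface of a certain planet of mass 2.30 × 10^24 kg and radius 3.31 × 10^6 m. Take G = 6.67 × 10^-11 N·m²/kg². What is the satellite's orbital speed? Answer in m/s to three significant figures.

3940 m/s

Orbital radius r = R + h = 3.31 × 10^6 + 6.57 × 10^6 = 9.880 × 10^6 m.
Gravity supplies the centripetal force: G M m / r² = m v² / r, so v = √(GM/r).
v = √(6.67 × 10^-11 × 2.30 × 10^24 / 9.880 × 10^6) = √(1.553 × 10^7) = 3940 m/s.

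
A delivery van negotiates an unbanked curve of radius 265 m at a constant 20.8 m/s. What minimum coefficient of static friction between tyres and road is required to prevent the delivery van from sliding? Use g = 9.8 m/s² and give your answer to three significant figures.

0.167

Friction provides the centripetal force: μ_s m g = m v²/r, so μ_s = v²/(g r) = (20.80)²/(9.8 × 265) = 432.6/2597 = 0.1666.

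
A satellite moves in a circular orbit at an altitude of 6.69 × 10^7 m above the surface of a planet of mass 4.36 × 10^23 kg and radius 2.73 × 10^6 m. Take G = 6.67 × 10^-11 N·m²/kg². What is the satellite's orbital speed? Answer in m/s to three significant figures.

Orbital radius r = R + h = 2.73 × 10^6 + 6.69 × 10^7 = 6.963 × 10^7 m.
Gravity supplies the centripetal force: G M m / r² = m v² / r, so v = √(GM/r).
v = √(6.67 × 10^-11 × 4.36 × 10^23 / 6.963 × 10^7) = √(417700) = 646.3 m/s.

646 m/s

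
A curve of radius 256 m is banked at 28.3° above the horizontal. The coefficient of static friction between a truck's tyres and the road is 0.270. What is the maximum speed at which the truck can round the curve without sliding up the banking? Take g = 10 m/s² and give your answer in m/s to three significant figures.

At the maximum speed, friction acts down the slope at its limiting value f = μN. Radially (horizontal, toward centre): N sinθ + μN cosθ = mv²/r. Vertically: N cosθ − μN sinθ = mg.
Dividing: v² = r g (sinθ + μcosθ)/(cosθ − μsinθ).
sinθ + μcosθ = 0.4741 + 0.270×0.8805 = 0.7118; cosθ − μsinθ = 0.8805 − 0.270×0.4741 = 0.7525.
v² = 256 × 10.0 × 0.7118/0.7525 = 2422 m²/s², so v = 49.21 m/s.

49.2 m/s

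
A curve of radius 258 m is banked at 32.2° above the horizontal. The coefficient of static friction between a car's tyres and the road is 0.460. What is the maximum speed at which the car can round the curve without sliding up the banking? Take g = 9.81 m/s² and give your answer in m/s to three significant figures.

62.3 m/s

At the maximum speed, friction acts down the slope at its limiting value f = μN. Radially (horizontal, toward centre): N sinθ + μN cosθ = mv²/r. Vertically: N cosθ − μN sinθ = mg.
Dividing: v² = r g (sinθ + μcosθ)/(cosθ − μsinθ).
sinθ + μcosθ = 0.5329 + 0.460×0.8462 = 0.9221; cosθ − μsinθ = 0.8462 − 0.460×0.5329 = 0.6011.
v² = 258 × 9.81 × 0.9221/0.6011 = 3883 m²/s², so v = 62.31 m/s.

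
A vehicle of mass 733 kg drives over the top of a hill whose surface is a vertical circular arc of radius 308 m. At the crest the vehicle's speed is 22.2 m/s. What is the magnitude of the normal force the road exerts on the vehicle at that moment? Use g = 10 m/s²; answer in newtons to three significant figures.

6160 N

At the crest the centripetal acceleration points downward (toward the centre of the arc), so mg − N = mv²/r.
N = m(g − v²/r) = 733 × (10.0 − (22.2)²/308) = 733 × (10.0 − 1.600) = 733 × 8.400 = 6157 N.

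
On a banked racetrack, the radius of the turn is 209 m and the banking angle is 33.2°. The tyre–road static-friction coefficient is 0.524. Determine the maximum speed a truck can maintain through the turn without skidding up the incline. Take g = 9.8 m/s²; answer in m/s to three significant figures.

At the maximum speed, friction acts down the slope at its limiting value f = μN. Radially (horizontal, toward centre): N sinθ + μN cosθ = mv²/r. Vertically: N cosθ − μN sinθ = mg.
Dividing: v² = r g (sinθ + μcosθ)/(cosθ − μsinθ).
sinθ + μcosθ = 0.5476 + 0.524×0.8368 = 0.9860; cosθ − μsinθ = 0.8368 − 0.524×0.5476 = 0.5498.
v² = 209 × 9.8 × 0.9860/0.5498 = 3673 m²/s², so v = 60.61 m/s.

60.6 m/s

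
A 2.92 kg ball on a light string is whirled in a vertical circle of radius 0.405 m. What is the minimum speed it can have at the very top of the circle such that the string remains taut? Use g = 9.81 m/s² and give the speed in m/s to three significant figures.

At the top, both weight mg and T point toward the centre: T + mg = mv²/r.
At minimum speed T → 0, so mg = mv_min²/r ⇒ v_min = √(g r) = √(9.81 × 0.405) = 1.993 m/s.

1.99 m/s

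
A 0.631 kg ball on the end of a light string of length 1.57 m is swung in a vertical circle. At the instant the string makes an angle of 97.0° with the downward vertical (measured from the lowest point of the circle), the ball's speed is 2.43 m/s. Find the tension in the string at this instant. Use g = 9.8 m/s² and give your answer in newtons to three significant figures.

Take the radial direction toward the centre of the circle as positive. The component of the weight along the string toward the centre is −mg cos φ (φ measured from the bottom), so Newton's second law along the string gives T − mg cos φ = m v²/r.
cos 97.0° = -0.1219, so T = m(v²/r + g cos φ) = 0.631 × ((2.43)²/1.57 + 9.8 × -0.1219) = 0.631 × (3.761 + (-1.194)) = 0.631 × 2.567 = 1.620 N.

1.62 N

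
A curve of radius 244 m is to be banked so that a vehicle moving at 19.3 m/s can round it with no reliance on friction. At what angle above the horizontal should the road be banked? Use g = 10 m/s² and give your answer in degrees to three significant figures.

8.68°

For a frictionless banked turn: horizontally N sinθ = mv²/r and vertically N cosθ = mg.
Dividing: tanθ = v²/(r g) = (19.3)²/(244 × 10.0) = 372.5/2440 = 0.1527.
θ = arctan(0.1527) = 8.680°.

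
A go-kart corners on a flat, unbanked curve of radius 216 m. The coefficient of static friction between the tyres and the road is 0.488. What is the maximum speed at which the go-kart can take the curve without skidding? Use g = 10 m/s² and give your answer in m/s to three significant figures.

32.5 m/s

Friction provides the centripetal force on a flat curve. At maximum speed it is at its limiting value: μ_s m g = m v²/r.
Mass cancels: v_max = √(μ_s g r) = √(0.488 × 10.0 × 216) = √1054 = 32.47 m/s.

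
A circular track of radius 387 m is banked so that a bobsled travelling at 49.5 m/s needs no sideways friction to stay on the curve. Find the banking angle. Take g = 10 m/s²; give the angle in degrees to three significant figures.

32.3°

For a frictionless banked turn: horizontally N sinθ = mv²/r and vertically N cosθ = mg.
Dividing: tanθ = v²/(r g) = (49.5)²/(387 × 10.0) = 2450/3870 = 0.6331.
θ = arctan(0.6331) = 32.34°.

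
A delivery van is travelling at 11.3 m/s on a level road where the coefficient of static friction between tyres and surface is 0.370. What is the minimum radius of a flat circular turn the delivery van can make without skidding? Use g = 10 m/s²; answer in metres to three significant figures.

At the limit, μ_s m g = m v²/r, so r_min = v²/(μ_s g) = (11.3)²/(0.370 × 10.0) = 127.7/3.700 = 34.51 m.

34.5 m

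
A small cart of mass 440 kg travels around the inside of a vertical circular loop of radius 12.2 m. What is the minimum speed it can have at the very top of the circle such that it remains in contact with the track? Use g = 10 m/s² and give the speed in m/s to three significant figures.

11.0 m/s

At the top, both weight mg and N point toward the centre: N + mg = mv²/r.
At minimum speed N → 0, so mg = mv_min²/r ⇒ v_min = √(g r) = √(10.0 × 12.2) = 11.05 m/s.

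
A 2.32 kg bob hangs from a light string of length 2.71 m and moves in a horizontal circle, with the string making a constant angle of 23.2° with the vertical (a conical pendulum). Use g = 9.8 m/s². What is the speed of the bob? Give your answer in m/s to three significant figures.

The radius of the circle is r = L sinθ = 2.71 × sin 23.2° = 1.068 m.
Horizontally T sinθ = mv²/r and vertically T cosθ = mg, so tanθ = v²/(rg).
v = √(r g tanθ) = √(1.068 × 9.8 × 0.4286) = √4.484 = 2.118 m/s.

2.12 m/s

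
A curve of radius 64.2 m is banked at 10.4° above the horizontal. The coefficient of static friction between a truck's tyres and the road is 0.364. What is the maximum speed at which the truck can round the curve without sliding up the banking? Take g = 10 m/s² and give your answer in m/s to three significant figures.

At the maximum speed, friction acts down the slope at its limiting value f = μN. Radially (horizontal, toward centre): N sinθ + μN cosθ = mv²/r. Vertically: N cosθ − μN sinθ = mg.
Dividing: v² = r g (sinθ + μcosθ)/(cosθ − μsinθ).
sinθ + μcosθ = 0.1805 + 0.364×0.9836 = 0.5385; cosθ − μsinθ = 0.9836 − 0.364×0.1805 = 0.9179.
v² = 64.2 × 10.0 × 0.5385/0.9179 = 376.7 m²/s², so v = 19.41 m/s.

19.4 m/s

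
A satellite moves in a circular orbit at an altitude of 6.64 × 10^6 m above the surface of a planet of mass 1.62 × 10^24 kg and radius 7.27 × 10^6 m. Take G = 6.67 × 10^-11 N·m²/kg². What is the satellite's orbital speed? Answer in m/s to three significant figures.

2790 m/s

Orbital radius r = R + h = 7.27 × 10^6 + 6.64 × 10^6 = 1.391 × 10^7 m.
Gravity supplies the centripetal force: G M m / r² = m v² / r, so v = √(GM/r).
v = √(6.67 × 10^-11 × 1.62 × 10^24 / 1.391 × 10^7) = √(7.768 × 10^6) = 2787 m/s.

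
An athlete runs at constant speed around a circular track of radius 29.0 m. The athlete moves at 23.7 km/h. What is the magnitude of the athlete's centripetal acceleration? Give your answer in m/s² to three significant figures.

1.49 m/s²

v = 23.7 km/h = 23.7/3.6 = 6.583 m/s.
a_c = v²/r = (6.583)²/29.0 = 43.34/29.0 = 1.494 m/s².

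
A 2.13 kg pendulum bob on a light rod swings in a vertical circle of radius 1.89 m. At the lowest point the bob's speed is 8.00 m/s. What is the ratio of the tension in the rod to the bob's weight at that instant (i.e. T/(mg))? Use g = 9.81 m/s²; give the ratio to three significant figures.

At the bottom, T − mg = mv²/r, so T = m(v²/r + g) and T/(mg) = v²/(rg) + 1 = (8.00)²/(1.89 × 9.81) + 1 = 3.452 + 1 = 4.452.

4.45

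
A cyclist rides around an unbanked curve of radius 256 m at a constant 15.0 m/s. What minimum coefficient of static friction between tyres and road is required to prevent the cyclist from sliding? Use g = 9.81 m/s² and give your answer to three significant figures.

0.0896

Friction provides the centripetal force: μ_s m g = m v²/r, so μ_s = v²/(g r) = (15.00)²/(9.81 × 256) = 225.0/2511 = 0.08959.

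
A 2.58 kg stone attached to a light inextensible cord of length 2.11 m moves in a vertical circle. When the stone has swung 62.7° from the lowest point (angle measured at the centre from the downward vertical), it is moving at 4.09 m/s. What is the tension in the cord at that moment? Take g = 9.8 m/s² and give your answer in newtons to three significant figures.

Take the radial direction toward the centre of the circle as positive. The component of the weight along the string toward the centre is −mg cos φ (φ measured from the bottom), so Newton's second law along the string gives T − mg cos φ = m v²/r.
cos 62.7° = 0.4586, so T = m(v²/r + g cos φ) = 2.58 × ((4.09)²/2.11 + 9.8 × 0.4586) = 2.58 × (7.928 + (4.495)) = 2.58 × 12.42 = 32.05 N.

32.1 N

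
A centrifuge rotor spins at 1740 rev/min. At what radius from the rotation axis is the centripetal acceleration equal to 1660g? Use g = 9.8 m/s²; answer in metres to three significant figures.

ω = 1740 rev/min × 2π/60 = 182.2 rad/s.
a_c = ω²r = 1660g ⇒ r = 1660 × 9.8 / (182.2)² = 16270/33200 = 0.4900 m.

0.490 m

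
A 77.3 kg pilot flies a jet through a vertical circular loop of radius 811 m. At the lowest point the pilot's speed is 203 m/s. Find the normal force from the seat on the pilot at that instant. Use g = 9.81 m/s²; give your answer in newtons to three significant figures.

4690 N

At the lowest point, N points up (toward the centre) and the weight mg points down (away from the centre), so the net inward force is N − mg = mv²/r.
N = m(v²/r + g) = 77.3 × ((203)²/811 + 9.81) = 77.3 × (50.81 + 9.81) = 77.3 × 60.62 = 4686 N.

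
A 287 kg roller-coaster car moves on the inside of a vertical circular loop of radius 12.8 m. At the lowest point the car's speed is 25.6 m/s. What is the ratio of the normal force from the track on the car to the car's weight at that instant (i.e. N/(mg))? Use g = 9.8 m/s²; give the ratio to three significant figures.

At the bottom, N − mg = mv²/r, so N = m(v²/r + g) and N/(mg) = v²/(rg) + 1 = (25.6)²/(12.8 × 9.8) + 1 = 5.224 + 1 = 6.224.

6.22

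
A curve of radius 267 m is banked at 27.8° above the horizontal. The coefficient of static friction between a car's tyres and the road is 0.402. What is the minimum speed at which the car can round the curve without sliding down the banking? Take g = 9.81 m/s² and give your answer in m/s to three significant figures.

At the minimum speed, friction acts up the slope at its limiting value f = μN. Radially (horizontal, toward centre): N sinθ − μN cosθ = mv²/r. Vertically: N cosθ + μN sinθ = mg.
Dividing: v² = r g (sinθ − μcosθ)/(cosθ + μsinθ).
sinθ − μcosθ = 0.4664 − 0.402×0.8846 = 0.1108; cosθ + μsinθ = 0.8846 + 0.402×0.4664 = 1.072.
v² = 267 × 9.81 × 0.1108/1.072 = 270.7 m²/s², so v = 16.45 m/s.

16.5 m/s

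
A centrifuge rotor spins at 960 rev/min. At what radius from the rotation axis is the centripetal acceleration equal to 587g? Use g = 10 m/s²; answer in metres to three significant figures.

0.581 m

ω = 960 rev/min × 2π/60 = 100.5 rad/s.
a_c = ω²r = 587g ⇒ r = 587 × 10.0 / (100.5)² = 5870/10110 = 0.5808 m.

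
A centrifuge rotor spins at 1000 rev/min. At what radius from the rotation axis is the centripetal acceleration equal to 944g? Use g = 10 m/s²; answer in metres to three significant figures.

ω = 1000 rev/min × 2π/60 = 104.7 rad/s.
a_c = ω²r = 944g ⇒ r = 944 × 10.0 / (104.7)² = 9440/10970 = 0.8608 m.

0.861 m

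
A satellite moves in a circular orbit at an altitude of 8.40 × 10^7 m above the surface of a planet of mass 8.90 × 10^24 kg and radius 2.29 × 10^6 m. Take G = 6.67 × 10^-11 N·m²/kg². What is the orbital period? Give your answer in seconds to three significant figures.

r = R + h = 2.29 × 10^6 + 8.40 × 10^7 = 8.629 × 10^7 m. Gravity provides the centripetal force: G M m / r² = m v² / r ⇒ v = √(GM/r) = 2623 m/s.
T = 2πr/v = 2π × 8.629 × 10^7 / 2623 = 206700 s.

207000 s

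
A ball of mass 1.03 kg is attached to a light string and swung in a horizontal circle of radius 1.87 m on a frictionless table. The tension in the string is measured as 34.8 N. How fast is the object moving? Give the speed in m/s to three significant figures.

7.95 m/s

T = m v²/r ⇒ v = √(T r / m) = √(34.8 × 1.87 / 1.03) = √63.18 = 7.949 m/s.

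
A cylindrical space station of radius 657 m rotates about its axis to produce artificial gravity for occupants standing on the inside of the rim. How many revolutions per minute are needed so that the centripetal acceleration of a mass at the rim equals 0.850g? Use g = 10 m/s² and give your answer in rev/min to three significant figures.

1.09 rev/min

Require ω²r = 0.850g, so ω = √(0.850 × 10.0/657) = 0.1137 rad/s.
In rev/min: ω × 60/(2π) = 0.1137 × 60/(2π) = 1.086 rev/min.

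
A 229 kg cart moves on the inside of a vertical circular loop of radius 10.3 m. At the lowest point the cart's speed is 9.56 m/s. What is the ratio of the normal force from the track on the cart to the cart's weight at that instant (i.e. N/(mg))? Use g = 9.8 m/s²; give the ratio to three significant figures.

1.91

At the bottom, N − mg = mv²/r, so N = m(v²/r + g) and N/(mg) = v²/(rg) + 1 = (9.56)²/(10.3 × 9.8) + 1 = 0.9054 + 1 = 1.905.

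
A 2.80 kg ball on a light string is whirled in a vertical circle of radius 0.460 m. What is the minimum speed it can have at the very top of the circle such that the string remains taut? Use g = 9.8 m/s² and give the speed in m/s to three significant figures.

2.12 m/s

At the top, both weight mg and T point toward the centre: T + mg = mv²/r.
At minimum speed T → 0, so mg = mv_min²/r ⇒ v_min = √(g r) = √(9.8 × 0.460) = 2.123 m/s.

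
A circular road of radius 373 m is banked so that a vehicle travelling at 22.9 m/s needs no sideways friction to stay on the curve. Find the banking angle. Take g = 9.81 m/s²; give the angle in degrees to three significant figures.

With no friction, the horizontal component of the normal force provides the centripetal force: N sinθ = mv²/r, while N cosθ = mg vertically.
Dividing: tanθ = v²/(r g) = (22.9)²/(373 × 9.81) = 524.4/3659 = 0.1433.
θ = arctan(0.1433) = 8.156°.

8.16°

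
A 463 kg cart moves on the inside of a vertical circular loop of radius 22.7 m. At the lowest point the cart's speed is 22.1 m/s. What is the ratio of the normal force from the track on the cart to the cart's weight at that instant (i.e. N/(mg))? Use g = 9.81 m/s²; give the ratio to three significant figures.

At the bottom, N − mg = mv²/r, so N = m(v²/r + g) and N/(mg) = v²/(rg) + 1 = (22.1)²/(22.7 × 9.81) + 1 = 2.193 + 1 = 3.193.

3.19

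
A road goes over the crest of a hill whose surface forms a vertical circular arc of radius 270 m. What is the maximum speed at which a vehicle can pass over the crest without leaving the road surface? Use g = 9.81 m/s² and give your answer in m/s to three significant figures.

51.5 m/s

At the crest the centre of the circle is below the vehicle, so the net downward (centripetal) force is mg − N = mv²/r.
The vehicle leaves the road when N → 0, giving v_max = √(g r) = √(9.81 × 270) = 51.47 m/s.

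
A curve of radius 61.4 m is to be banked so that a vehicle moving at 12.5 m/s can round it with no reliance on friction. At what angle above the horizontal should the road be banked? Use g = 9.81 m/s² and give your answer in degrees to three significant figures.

14.5°

With no friction, the horizontal component of the normal force provides the centripetal force: N sinθ = mv²/r, while N cosθ = mg vertically.
Dividing: tanθ = v²/(r g) = (12.5)²/(61.4 × 9.81) = 156.2/602.3 = 0.2594.
θ = arctan(0.2594) = 14.54°.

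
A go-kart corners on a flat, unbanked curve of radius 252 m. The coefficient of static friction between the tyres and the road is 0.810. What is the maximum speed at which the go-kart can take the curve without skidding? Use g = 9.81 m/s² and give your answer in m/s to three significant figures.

44.7 m/s

On a flat curve, static friction is the only horizontal force, so it must supply the full centripetal force: μ_s m g = m v²/r.
Mass cancels: v_max = √(μ_s g r) = √(0.810 × 9.81 × 252) = √2002 = 44.75 m/s.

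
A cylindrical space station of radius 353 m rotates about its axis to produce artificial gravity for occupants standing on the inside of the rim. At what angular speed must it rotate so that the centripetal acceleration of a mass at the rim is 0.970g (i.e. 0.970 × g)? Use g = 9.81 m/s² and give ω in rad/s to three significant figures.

Centripetal acceleration a_c = ω²r. Setting ω²r = 0.970g:
ω = √(0.970g / r) = √(0.970 × 9.81 / 353) = √0.02696 = 0.1642 rad/s.

0.164 rad/s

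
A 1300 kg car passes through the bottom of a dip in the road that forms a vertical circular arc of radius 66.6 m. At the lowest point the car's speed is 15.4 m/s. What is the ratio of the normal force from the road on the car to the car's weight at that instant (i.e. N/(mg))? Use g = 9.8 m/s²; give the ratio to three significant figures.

At the bottom, N − mg = mv²/r, so N = m(v²/r + g) and N/(mg) = v²/(rg) + 1 = (15.4)²/(66.6 × 9.8) + 1 = 0.3634 + 1 = 1.363.

1.36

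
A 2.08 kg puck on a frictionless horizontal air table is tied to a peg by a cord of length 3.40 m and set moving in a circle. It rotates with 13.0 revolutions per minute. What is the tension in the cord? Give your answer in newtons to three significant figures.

ω = 13.0 rev/min × 2π/60 = 1.361 rad/s, so v = ωr = 1.361 × 3.40 = 4.629 m/s.
The tension is the only horizontal force, so it supplies the full centripetal force: T = m v²/r = 2.08 × (4.629)²/3.40 = 2.08 × 21.42/3.40 = 13.11 N.

13.1 N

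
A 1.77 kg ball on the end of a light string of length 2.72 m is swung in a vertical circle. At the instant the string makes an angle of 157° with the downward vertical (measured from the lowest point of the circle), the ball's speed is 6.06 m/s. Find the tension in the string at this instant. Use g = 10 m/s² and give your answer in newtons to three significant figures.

7.60 N

Take the radial direction toward the centre of the circle as positive. The component of the weight along the string toward the centre is −mg cos φ (φ measured from the bottom), so Newton's second law along the string gives T − mg cos φ = m v²/r.
cos 157° = -0.9205, so T = m(v²/r + g cos φ) = 1.77 × ((6.06)²/2.72 + 10.0 × -0.9205) = 1.77 × (13.50 + (-9.205)) = 1.77 × 4.296 = 7.604 N.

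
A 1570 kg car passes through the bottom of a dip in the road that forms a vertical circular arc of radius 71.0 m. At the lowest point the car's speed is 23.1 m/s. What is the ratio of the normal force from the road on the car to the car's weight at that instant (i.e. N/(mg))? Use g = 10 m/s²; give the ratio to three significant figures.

At the bottom, N − mg = mv²/r, so N = m(v²/r + g) and N/(mg) = v²/(rg) + 1 = (23.1)²/(71.0 × 10.0) + 1 = 0.7516 + 1 = 1.752.

1.75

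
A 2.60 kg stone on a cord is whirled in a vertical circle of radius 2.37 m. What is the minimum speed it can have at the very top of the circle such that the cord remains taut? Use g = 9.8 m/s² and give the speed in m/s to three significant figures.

At the highest point the centre is directly below, so both the weight and T act inward: T + mg = mv²/r.
At minimum speed T → 0, so mg = mv_min²/r ⇒ v_min = √(g r) = √(9.8 × 2.37) = 4.819 m/s.

4.82 m/s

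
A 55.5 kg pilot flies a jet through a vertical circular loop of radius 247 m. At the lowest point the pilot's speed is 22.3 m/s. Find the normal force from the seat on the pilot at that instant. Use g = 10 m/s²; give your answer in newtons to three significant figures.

At the lowest point, N points up (toward the centre) and the weight mg points down (away from the centre), so the net inward force is N − mg = mv²/r.
N = m(v²/r + g) = 55.5 × ((22.3)²/247 + 10.0) = 55.5 × (2.013 + 10.0) = 55.5 × 12.01 = 666.7 N.

667 N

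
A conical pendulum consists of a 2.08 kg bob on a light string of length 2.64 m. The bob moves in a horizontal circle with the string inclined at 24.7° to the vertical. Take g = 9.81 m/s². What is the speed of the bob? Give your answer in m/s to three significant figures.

The radius of the circle is r = L sinθ = 2.64 × sin 24.7° = 1.103 m.
Horizontally T sinθ = mv²/r and vertically T cosθ = mg, so tanθ = v²/(rg).
v = √(r g tanθ) = √(1.103 × 9.81 × 0.4599) = √4.978 = 2.231 m/s.

2.23 m/s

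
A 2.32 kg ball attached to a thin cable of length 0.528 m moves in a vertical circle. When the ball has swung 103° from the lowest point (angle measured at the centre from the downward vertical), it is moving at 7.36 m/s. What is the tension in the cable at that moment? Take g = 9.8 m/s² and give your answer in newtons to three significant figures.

Take the radial direction toward the centre of the circle as positive. The component of the weight along the string toward the centre is −mg cos φ (φ measured from the bottom), so Newton's second law along the string gives T − mg cos φ = m v²/r.
cos 103° = -0.2250, so T = m(v²/r + g cos φ) = 2.32 × ((7.36)²/0.528 + 9.8 × -0.2250) = 2.32 × (102.6 + (-2.205)) = 2.32 × 100.4 = 232.9 N.

233 N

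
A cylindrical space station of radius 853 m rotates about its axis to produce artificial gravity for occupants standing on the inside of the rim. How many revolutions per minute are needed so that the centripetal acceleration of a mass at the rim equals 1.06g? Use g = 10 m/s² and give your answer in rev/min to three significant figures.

Require ω²r = 1.06g, so ω = √(1.06 × 10.0/853) = 0.1115 rad/s.
In rev/min: ω × 60/(2π) = 0.1115 × 60/(2π) = 1.065 rev/min.

1.06 rev/min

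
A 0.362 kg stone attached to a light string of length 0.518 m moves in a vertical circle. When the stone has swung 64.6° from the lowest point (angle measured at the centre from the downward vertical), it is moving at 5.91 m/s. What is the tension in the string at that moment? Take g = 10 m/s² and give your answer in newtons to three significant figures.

26.0 N

Take the radial direction toward the centre of the circle as positive. The component of the weight along the string toward the centre is −mg cos φ (φ measured from the bottom), so Newton's second law along the string gives T − mg cos φ = m v²/r.
cos 64.6° = 0.4289, so T = m(v²/r + g cos φ) = 0.362 × ((5.91)²/0.518 + 10.0 × 0.4289) = 0.362 × (67.43 + (4.289)) = 0.362 × 71.72 = 25.96 N.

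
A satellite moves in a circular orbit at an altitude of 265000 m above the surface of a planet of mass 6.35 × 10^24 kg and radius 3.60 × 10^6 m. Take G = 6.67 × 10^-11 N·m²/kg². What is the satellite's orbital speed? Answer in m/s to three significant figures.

10500 m/s

Orbital radius r = R + h = 3.60 × 10^6 + 265000 = 3.865 × 10^6 m.
Gravity supplies the centripetal force: G M m / r² = m v² / r, so v = √(GM/r).
v = √(6.67 × 10^-11 × 6.35 × 10^24 / 3.865 × 10^6) = √(1.096 × 10^8) = 10470 m/s.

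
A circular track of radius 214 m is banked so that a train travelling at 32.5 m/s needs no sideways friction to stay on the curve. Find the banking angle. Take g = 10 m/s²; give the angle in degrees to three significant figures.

With no friction, the horizontal component of the normal force provides the centripetal force: N sinθ = mv²/r, while N cosθ = mg vertically.
Dividing: tanθ = v²/(r g) = (32.5)²/(214 × 10.0) = 1056/2140 = 0.4936.
θ = arctan(0.4936) = 26.27°.

26.3°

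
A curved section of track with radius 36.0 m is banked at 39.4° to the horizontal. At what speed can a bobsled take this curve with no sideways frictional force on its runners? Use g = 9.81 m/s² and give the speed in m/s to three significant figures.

On a frictionless banked curve, N sinθ = mv²/r and N cosθ = mg, so tanθ = v²/(rg).
v = √(r g tanθ) = √(36.0 × 9.81 × tan 39.4°) = √(36.0 × 9.81 × 0.8214) = √290.1 = 17.03 m/s.

17.0 m/s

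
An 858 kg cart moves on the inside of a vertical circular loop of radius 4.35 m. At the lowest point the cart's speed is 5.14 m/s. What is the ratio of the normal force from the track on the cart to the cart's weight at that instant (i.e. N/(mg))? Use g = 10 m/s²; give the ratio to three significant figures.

At the bottom, N − mg = mv²/r, so N = m(v²/r + g) and N/(mg) = v²/(rg) + 1 = (5.14)²/(4.35 × 10.0) + 1 = 0.6073 + 1 = 1.607.

1.61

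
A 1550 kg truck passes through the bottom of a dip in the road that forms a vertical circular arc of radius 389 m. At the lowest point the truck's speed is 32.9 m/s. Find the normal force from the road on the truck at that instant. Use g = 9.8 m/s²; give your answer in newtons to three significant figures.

19500 N

At the lowest point, N points up (toward the centre) and the weight mg points down (away from the centre), so the net inward force is N − mg = mv²/r.
N = m(v²/r + g) = 1550 × ((32.9)²/389 + 9.8) = 1550 × (2.783 + 9.8) = 1550 × 12.58 = 19500 N.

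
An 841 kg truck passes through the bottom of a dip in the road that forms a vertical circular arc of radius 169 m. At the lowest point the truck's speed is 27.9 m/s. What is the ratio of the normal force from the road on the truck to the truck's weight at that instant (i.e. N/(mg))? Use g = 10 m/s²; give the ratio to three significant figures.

1.46

At the bottom, N − mg = mv²/r, so N = m(v²/r + g) and N/(mg) = v²/(rg) + 1 = (27.9)²/(169 × 10.0) + 1 = 0.4606 + 1 = 1.461.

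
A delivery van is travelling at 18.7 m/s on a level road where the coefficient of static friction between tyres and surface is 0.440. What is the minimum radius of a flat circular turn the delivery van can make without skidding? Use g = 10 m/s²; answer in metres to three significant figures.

At the limit, μ_s m g = m v²/r, so r_min = v²/(μ_s g) = (18.7)²/(0.440 × 10.0) = 349.7/4.400 = 79.47 m.

79.5 m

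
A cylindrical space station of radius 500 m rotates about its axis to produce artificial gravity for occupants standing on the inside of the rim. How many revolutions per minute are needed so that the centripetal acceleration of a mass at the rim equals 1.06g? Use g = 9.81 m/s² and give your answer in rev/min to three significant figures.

Require ω²r = 1.06g, so ω = √(1.06 × 9.81/500) = 0.1442 rad/s.
In rev/min: ω × 60/(2π) = 0.1442 × 60/(2π) = 1.377 rev/min.

1.38 rev/min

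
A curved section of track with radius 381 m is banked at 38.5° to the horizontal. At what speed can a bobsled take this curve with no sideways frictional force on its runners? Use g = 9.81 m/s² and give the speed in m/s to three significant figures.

54.5 m/s

On a frictionless banked curve, N sinθ = mv²/r and N cosθ = mg, so tanθ = v²/(rg).
v = √(r g tanθ) = √(381 × 9.81 × tan 38.5°) = √(381 × 9.81 × 0.7954) = √2973 = 54.53 m/s.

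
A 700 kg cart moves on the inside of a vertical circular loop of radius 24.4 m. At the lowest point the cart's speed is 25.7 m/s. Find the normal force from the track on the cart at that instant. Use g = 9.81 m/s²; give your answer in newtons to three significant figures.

At the lowest point, N points up (toward the centre) and the weight mg points down (away from the centre), so the net inward force is N − mg = mv²/r.
N = m(v²/r + g) = 700 × ((25.7)²/24.4 + 9.81) = 700 × (27.07 + 9.81) = 700 × 36.88 = 25820 N.

25800 N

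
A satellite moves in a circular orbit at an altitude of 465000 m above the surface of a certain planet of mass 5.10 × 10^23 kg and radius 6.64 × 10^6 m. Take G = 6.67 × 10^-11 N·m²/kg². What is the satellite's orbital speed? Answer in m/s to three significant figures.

2190 m/s

Orbital radius r = R + h = 6.64 × 10^6 + 465000 = 7.105 × 10^6 m.
Gravity supplies the centripetal force: G M m / r² = m v² / r, so v = √(GM/r).
v = √(6.67 × 10^-11 × 5.10 × 10^23 / 7.105 × 10^6) = √(4.788 × 10^6) = 2188 m/s.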